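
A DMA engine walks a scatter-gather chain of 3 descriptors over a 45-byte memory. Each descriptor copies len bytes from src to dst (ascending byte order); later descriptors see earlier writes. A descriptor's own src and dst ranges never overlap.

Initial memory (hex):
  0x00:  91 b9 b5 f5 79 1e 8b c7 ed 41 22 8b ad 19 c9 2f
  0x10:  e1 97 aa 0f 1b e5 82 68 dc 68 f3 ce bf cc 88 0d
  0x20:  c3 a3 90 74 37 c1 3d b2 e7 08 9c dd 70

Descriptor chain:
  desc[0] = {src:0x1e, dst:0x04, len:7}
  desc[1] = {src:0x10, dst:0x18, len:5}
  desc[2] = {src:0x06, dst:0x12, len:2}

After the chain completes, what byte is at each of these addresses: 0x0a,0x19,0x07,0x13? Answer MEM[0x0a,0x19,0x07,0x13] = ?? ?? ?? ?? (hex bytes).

#0 dst[0x04+7] := {0x88,0x0d,0xc3,0xa3,0x90,0x74,0x37}
#1 dst[0x18+5] := {0xe1,0x97,0xaa,0x0f,0x1b}
#2 dst[0x12+2] := {0xc3,0xa3}
query mem[0x0a]=0x37, mem[0x19]=0x97, mem[0x07]=0xa3, mem[0x13]=0xa3

MEM[0x0a,0x19,0x07,0x13] = 37 97 a3 a3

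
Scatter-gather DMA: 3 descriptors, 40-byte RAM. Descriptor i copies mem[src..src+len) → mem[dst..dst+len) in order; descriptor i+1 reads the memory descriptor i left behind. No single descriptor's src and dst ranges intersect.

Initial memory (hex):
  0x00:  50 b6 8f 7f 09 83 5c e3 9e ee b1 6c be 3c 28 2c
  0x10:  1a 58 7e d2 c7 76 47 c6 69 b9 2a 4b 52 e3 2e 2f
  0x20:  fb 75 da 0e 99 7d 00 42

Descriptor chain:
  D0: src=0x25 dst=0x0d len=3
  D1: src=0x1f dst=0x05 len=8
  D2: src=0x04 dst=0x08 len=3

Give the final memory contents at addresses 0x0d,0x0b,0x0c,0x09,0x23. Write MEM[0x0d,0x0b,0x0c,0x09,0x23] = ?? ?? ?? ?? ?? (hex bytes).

#0 dst[0x0d+3] := {0x7d,0x00,0x42}
#1 dst[0x05+8] := {0x2f,0xfb,0x75,0xda,0x0e,0x99,0x7d,0x00}
#2 dst[0x08+3] := {0x09,0x2f,0xfb}
query mem[0x0d]=0x7d, mem[0x0b]=0x7d, mem[0x0c]=0x00, mem[0x09]=0x2f, mem[0x23]=0x0e

MEM[0x0d,0x0b,0x0c,0x09,0x23] = 7d 7d 00 2f 0e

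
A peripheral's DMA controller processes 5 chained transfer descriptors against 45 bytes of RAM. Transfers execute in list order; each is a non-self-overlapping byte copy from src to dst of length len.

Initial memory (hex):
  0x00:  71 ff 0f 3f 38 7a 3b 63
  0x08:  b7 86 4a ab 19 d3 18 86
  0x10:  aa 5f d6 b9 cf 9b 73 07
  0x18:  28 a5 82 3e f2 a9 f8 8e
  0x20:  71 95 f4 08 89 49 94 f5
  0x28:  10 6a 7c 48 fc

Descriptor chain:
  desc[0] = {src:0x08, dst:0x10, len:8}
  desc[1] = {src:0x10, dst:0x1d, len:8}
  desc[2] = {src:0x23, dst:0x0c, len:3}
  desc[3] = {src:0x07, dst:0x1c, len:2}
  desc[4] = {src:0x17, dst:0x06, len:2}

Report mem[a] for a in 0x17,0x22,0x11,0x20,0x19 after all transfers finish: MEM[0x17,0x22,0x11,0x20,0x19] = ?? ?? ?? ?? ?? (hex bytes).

MEM[0x17,0x22,0x11,0x20,0x19] = 86 d3 86 ab a5

D0: mem[0x10..0x17] <- [b7 86 4a ab 19 d3 18 86]
D1: mem[0x1d..0x24] <- [b7 86 4a ab 19 d3 18 86]
D2: mem[0x0c..0x0e] <- [18 86 49]
D3: mem[0x1c..0x1d] <- [63 b7]
D4: mem[0x06..0x07] <- [86 28]
query mem[0x17]=0x86, mem[0x22]=0xd3, mem[0x11]=0x86, mem[0x20]=0xab, mem[0x19]=0xa5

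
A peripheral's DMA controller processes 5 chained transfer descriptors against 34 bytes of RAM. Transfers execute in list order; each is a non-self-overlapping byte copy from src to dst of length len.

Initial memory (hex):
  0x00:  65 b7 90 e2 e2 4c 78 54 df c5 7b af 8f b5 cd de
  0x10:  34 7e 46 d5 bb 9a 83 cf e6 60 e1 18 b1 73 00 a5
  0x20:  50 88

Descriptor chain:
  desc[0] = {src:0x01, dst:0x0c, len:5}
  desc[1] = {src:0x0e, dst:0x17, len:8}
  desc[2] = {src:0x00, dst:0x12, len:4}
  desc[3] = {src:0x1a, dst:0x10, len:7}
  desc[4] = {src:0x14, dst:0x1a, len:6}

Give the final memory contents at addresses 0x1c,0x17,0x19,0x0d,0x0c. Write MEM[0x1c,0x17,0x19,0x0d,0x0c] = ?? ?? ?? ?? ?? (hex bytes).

MEM[0x1c,0x17,0x19,0x0d,0x0c] = 50 e2 4c 90 b7

#0 dst[0x0c+5] := {0xb7,0x90,0xe2,0xe2,0x4c}
#1 dst[0x17+8] := {0xe2,0xe2,0x4c,0x7e,0x46,0xd5,0xbb,0x9a}
#2 dst[0x12+4] := {0x65,0xb7,0x90,0xe2}
#3 dst[0x10+7] := {0x7e,0x46,0xd5,0xbb,0x9a,0xa5,0x50}
#4 dst[0x1a+6] := {0x9a,0xa5,0x50,0xe2,0xe2,0x4c}
query mem[0x1c]=0x50, mem[0x17]=0xe2, mem[0x19]=0x4c, mem[0x0d]=0x90, mem[0x0c]=0xb7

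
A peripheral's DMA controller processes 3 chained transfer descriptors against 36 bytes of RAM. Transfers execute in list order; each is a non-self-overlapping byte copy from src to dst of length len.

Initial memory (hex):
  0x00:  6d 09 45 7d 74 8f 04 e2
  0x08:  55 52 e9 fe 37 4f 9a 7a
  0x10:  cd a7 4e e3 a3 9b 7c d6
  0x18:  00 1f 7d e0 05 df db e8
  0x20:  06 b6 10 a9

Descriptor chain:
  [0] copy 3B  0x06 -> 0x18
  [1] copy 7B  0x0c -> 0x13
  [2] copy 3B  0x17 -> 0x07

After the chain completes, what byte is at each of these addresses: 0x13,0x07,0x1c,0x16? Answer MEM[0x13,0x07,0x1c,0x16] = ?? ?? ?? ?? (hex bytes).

MEM[0x13,0x07,0x1c,0x16] = 37 cd 05 7a

#0 dst[0x18+3] := {0x04,0xe2,0x55}
#1 dst[0x13+7] := {0x37,0x4f,0x9a,0x7a,0xcd,0xa7,0x4e}
#2 dst[0x07+3] := {0xcd,0xa7,0x4e}
query mem[0x13]=0x37, mem[0x07]=0xcd, mem[0x1c]=0x05, mem[0x16]=0x7a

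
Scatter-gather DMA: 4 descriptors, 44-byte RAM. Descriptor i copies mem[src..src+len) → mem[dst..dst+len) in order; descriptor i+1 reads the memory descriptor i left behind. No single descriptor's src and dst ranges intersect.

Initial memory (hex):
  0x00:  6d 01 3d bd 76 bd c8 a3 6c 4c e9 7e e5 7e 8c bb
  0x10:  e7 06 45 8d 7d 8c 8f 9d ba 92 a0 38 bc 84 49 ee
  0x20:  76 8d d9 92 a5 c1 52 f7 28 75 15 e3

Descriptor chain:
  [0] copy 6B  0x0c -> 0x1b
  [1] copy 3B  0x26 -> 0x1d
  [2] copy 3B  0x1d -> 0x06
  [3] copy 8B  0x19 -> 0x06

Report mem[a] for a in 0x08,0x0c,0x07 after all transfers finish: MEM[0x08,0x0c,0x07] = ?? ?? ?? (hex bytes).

MEM[0x08,0x0c,0x07] = e5 28 a0

[0] 0x0c->0x1b len=6 : e5 7e 8c bb e7 06
[1] 0x26->0x1d len=3 : 52 f7 28
[2] 0x1d->0x06 len=3 : 52 f7 28
[3] 0x19->0x06 len=8 : 92 a0 e5 7e 52 f7 28 06
query mem[0x08]=0xe5, mem[0x0c]=0x28, mem[0x07]=0xa0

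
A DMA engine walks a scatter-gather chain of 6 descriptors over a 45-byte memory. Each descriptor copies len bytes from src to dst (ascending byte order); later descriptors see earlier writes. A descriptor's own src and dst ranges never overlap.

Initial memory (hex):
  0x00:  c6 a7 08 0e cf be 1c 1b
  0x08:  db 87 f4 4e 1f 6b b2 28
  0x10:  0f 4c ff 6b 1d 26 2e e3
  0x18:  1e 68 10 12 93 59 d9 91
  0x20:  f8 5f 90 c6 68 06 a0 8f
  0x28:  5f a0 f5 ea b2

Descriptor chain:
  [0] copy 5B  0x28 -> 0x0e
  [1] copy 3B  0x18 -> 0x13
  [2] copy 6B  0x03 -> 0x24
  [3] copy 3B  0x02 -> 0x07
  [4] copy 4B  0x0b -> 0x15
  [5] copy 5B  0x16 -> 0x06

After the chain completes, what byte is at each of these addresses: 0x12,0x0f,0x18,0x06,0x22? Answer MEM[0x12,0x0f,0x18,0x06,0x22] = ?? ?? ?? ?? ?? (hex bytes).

MEM[0x12,0x0f,0x18,0x06,0x22] = b2 a0 5f 1f 90

D0: mem[0x0e..0x12] <- [5f a0 f5 ea b2]
D1: mem[0x13..0x15] <- [1e 68 10]
D2: mem[0x24..0x29] <- [0e cf be 1c 1b db]
D3: mem[0x07..0x09] <- [08 0e cf]
D4: mem[0x15..0x18] <- [4e 1f 6b 5f]
D5: mem[0x06..0x0a] <- [1f 6b 5f 68 10]
query mem[0x12]=0xb2, mem[0x0f]=0xa0, mem[0x18]=0x5f, mem[0x06]=0x1f, mem[0x22]=0x90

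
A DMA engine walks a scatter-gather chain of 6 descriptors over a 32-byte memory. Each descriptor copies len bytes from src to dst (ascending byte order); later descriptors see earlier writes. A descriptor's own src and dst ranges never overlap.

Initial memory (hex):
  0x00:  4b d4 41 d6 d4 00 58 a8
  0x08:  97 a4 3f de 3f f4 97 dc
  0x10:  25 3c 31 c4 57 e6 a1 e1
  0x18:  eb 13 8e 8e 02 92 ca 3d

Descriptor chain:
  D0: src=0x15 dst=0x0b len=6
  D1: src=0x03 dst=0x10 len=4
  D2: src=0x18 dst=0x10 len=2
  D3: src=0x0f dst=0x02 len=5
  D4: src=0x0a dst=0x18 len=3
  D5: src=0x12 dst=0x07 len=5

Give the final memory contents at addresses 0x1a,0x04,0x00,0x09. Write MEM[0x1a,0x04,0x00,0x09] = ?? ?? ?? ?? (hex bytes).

MEM[0x1a,0x04,0x00,0x09] = a1 13 4b 57

[0] 0x15->0x0b len=6 : e6 a1 e1 eb 13 8e
[1] 0x03->0x10 len=4 : d6 d4 00 58
[2] 0x18->0x10 len=2 : eb 13
[3] 0x0f->0x02 len=5 : 13 eb 13 00 58
[4] 0x0a->0x18 len=3 : 3f e6 a1
[5] 0x12->0x07 len=5 : 00 58 57 e6 a1
query mem[0x1a]=0xa1, mem[0x04]=0x13, mem[0x00]=0x4b, mem[0x09]=0x57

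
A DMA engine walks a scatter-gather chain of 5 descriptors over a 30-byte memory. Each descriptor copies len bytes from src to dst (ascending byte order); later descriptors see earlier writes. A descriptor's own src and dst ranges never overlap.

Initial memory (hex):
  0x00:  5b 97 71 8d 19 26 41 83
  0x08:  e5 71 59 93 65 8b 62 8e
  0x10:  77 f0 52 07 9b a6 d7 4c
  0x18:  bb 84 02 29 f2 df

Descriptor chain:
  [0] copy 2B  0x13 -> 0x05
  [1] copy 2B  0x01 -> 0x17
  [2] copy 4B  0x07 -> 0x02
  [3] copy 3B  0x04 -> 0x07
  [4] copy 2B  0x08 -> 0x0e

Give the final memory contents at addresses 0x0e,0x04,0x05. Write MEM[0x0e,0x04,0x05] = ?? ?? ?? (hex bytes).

MEM[0x0e,0x04,0x05] = 59 71 59

[0] 0x13->0x05 len=2 : 07 9b
[1] 0x01->0x17 len=2 : 97 71
[2] 0x07->0x02 len=4 : 83 e5 71 59
[3] 0x04->0x07 len=3 : 71 59 9b
[4] 0x08->0x0e len=2 : 59 9b
query mem[0x0e]=0x59, mem[0x04]=0x71, mem[0x05]=0x59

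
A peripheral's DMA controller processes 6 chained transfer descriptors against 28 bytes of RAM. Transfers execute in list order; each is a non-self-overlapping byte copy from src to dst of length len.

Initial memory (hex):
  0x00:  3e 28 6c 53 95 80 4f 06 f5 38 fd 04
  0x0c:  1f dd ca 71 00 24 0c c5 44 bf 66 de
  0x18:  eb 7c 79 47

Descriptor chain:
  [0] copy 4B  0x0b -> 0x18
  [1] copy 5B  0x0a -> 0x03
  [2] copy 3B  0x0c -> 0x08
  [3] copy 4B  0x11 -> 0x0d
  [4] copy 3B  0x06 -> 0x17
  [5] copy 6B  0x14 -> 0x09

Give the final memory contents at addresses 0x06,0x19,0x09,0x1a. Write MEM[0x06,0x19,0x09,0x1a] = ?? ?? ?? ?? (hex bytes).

MEM[0x06,0x19,0x09,0x1a] = dd 1f 44 dd

[0] 0x0b->0x18 len=4 : 04 1f dd ca
[1] 0x0a->0x03 len=5 : fd 04 1f dd ca
[2] 0x0c->0x08 len=3 : 1f dd ca
[3] 0x11->0x0d len=4 : 24 0c c5 44
[4] 0x06->0x17 len=3 : dd ca 1f
[5] 0x14->0x09 len=6 : 44 bf 66 dd ca 1f
query mem[0x06]=0xdd, mem[0x19]=0x1f, mem[0x09]=0x44, mem[0x1a]=0xdd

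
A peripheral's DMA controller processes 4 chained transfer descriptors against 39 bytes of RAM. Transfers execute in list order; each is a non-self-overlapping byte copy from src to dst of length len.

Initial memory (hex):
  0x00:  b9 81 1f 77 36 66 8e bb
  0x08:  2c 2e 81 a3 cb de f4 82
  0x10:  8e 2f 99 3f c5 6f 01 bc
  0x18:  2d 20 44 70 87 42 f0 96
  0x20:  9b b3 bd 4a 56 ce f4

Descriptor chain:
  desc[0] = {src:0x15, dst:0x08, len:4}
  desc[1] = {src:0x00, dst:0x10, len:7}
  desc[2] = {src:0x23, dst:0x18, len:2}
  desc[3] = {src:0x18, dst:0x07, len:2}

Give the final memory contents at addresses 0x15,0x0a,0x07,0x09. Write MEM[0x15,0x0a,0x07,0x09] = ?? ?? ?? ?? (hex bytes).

#0 dst[0x08+4] := {0x6f,0x01,0xbc,0x2d}
#1 dst[0x10+7] := {0xb9,0x81,0x1f,0x77,0x36,0x66,0x8e}
#2 dst[0x18+2] := {0x4a,0x56}
#3 dst[0x07+2] := {0x4a,0x56}
query mem[0x15]=0x66, mem[0x0a]=0xbc, mem[0x07]=0x4a, mem[0x09]=0x01

MEM[0x15,0x0a,0x07,0x09] = 66 bc 4a 01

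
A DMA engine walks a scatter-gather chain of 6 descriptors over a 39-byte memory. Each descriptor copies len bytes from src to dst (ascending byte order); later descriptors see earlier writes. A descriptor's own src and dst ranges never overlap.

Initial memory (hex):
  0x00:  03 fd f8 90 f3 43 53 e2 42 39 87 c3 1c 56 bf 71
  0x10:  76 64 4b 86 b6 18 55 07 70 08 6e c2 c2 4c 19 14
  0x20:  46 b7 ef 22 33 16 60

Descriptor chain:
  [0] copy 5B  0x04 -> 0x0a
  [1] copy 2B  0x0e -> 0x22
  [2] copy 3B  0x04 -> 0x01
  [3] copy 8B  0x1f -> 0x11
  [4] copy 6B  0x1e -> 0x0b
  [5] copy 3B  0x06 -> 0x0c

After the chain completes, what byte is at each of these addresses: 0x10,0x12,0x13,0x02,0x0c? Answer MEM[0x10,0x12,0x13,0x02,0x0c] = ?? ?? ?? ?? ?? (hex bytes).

[0] 0x04->0x0a len=5 : f3 43 53 e2 42
[1] 0x0e->0x22 len=2 : 42 71
[2] 0x04->0x01 len=3 : f3 43 53
[3] 0x1f->0x11 len=8 : 14 46 b7 42 71 33 16 60
[4] 0x1e->0x0b len=6 : 19 14 46 b7 42 71
[5] 0x06->0x0c len=3 : 53 e2 42
query mem[0x10]=0x71, mem[0x12]=0x46, mem[0x13]=0xb7, mem[0x02]=0x43, mem[0x0c]=0x53

MEM[0x10,0x12,0x13,0x02,0x0c] = 71 46 b7 43 53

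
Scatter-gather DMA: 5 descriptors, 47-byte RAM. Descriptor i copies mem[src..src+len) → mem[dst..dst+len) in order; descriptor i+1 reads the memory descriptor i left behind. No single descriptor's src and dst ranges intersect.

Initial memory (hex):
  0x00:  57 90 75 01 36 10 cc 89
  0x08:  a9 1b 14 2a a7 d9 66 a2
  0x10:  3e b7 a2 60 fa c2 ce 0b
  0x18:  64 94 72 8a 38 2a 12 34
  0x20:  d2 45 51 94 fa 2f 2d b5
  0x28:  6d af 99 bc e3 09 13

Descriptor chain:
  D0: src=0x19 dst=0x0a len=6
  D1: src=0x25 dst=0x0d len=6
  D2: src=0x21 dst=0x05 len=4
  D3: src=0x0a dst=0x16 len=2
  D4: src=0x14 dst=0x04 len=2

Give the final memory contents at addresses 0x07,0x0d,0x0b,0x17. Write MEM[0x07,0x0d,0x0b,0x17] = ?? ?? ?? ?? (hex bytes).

MEM[0x07,0x0d,0x0b,0x17] = 94 2f 72 72

[0] 0x19->0x0a len=6 : 94 72 8a 38 2a 12
[1] 0x25->0x0d len=6 : 2f 2d b5 6d af 99
[2] 0x21->0x05 len=4 : 45 51 94 fa
[3] 0x0a->0x16 len=2 : 94 72
[4] 0x14->0x04 len=2 : fa c2
query mem[0x07]=0x94, mem[0x0d]=0x2f, mem[0x0b]=0x72, mem[0x17]=0x72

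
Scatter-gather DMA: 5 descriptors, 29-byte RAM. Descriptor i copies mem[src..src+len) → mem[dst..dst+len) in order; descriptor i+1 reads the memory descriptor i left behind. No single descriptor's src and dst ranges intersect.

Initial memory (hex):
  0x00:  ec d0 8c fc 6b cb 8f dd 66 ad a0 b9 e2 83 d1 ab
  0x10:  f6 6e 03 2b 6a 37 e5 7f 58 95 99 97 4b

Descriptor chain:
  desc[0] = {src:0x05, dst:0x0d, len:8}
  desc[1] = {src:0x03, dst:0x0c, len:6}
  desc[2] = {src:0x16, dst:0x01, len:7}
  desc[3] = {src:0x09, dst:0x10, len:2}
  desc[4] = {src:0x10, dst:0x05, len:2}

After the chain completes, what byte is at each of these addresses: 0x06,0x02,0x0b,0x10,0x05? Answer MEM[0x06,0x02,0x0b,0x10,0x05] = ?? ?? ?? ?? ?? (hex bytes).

[0] 0x05->0x0d len=8 : cb 8f dd 66 ad a0 b9 e2
[1] 0x03->0x0c len=6 : fc 6b cb 8f dd 66
[2] 0x16->0x01 len=7 : e5 7f 58 95 99 97 4b
[3] 0x09->0x10 len=2 : ad a0
[4] 0x10->0x05 len=2 : ad a0
query mem[0x06]=0xa0, mem[0x02]=0x7f, mem[0x0b]=0xb9, mem[0x10]=0xad, mem[0x05]=0xad

MEM[0x06,0x02,0x0b,0x10,0x05] = a0 7f b9 ad ad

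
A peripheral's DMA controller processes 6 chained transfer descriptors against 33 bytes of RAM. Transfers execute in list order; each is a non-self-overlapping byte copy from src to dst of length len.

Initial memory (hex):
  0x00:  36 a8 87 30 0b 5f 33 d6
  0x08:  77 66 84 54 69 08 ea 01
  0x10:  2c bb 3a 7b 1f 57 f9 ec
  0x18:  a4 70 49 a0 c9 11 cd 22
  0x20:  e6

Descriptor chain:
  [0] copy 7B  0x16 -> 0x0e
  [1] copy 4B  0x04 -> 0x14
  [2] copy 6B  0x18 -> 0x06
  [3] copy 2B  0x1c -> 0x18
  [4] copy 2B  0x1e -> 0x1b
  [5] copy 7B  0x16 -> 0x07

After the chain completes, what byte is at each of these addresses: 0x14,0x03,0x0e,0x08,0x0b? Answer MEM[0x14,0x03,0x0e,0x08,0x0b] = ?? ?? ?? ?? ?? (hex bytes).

D0: mem[0x0e..0x14] <- [f9 ec a4 70 49 a0 c9]
D1: mem[0x14..0x17] <- [0b 5f 33 d6]
D2: mem[0x06..0x0b] <- [a4 70 49 a0 c9 11]
D3: mem[0x18..0x19] <- [c9 11]
D4: mem[0x1b..0x1c] <- [cd 22]
D5: mem[0x07..0x0d] <- [33 d6 c9 11 49 cd 22]
query mem[0x14]=0x0b, mem[0x03]=0x30, mem[0x0e]=0xf9, mem[0x08]=0xd6, mem[0x0b]=0x49

MEM[0x14,0x03,0x0e,0x08,0x0b] = 0b 30 f9 d6 49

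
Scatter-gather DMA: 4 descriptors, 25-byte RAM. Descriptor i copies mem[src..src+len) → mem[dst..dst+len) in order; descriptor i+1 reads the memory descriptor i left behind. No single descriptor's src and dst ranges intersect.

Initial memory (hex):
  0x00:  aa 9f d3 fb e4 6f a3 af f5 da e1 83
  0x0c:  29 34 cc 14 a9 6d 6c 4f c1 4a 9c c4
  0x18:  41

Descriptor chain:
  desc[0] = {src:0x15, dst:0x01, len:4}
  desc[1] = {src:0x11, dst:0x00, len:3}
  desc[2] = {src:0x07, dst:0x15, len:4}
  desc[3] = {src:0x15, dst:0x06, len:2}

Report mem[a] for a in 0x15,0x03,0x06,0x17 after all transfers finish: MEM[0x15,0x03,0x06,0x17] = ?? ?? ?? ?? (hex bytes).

#0 dst[0x01+4] := {0x4a,0x9c,0xc4,0x41}
#1 dst[0x00+3] := {0x6d,0x6c,0x4f}
#2 dst[0x15+4] := {0xaf,0xf5,0xda,0xe1}
#3 dst[0x06+2] := {0xaf,0xf5}
query mem[0x15]=0xaf, mem[0x03]=0xc4, mem[0x06]=0xaf, mem[0x17]=0xda

MEM[0x15,0x03,0x06,0x17] = af c4 af da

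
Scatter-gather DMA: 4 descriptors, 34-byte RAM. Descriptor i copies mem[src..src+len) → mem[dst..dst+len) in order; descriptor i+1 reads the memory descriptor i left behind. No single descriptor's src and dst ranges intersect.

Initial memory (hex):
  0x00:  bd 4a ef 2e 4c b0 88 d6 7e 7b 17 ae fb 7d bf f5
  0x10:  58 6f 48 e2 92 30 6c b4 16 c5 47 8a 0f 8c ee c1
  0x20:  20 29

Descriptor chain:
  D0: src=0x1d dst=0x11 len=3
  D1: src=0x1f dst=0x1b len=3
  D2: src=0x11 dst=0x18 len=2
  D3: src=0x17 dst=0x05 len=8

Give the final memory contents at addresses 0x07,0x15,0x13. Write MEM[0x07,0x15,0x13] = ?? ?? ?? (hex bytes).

MEM[0x07,0x15,0x13] = ee 30 c1

  after D0: wrote 3B at 0x11 = 8ceec1
  after D1: wrote 3B at 0x1b = c12029
  after D2: wrote 2B at 0x18 = 8cee
  after D3: wrote 8B at 0x05 = b48cee47c12029ee
query mem[0x07]=0xee, mem[0x15]=0x30, mem[0x13]=0xc1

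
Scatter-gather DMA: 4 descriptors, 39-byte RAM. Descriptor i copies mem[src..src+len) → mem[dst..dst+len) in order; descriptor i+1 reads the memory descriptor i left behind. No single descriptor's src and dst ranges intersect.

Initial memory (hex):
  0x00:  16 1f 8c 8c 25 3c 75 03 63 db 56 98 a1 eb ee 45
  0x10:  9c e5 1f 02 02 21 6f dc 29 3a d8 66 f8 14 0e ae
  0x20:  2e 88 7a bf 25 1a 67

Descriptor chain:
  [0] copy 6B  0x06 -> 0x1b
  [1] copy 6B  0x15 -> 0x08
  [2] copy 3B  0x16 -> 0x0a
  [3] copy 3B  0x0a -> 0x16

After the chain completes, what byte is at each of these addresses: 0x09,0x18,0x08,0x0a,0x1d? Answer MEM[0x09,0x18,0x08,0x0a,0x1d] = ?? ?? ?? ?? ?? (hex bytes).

MEM[0x09,0x18,0x08,0x0a,0x1d] = 6f 29 21 6f 63

[0] 0x06->0x1b len=6 : 75 03 63 db 56 98
[1] 0x15->0x08 len=6 : 21 6f dc 29 3a d8
[2] 0x16->0x0a len=3 : 6f dc 29
[3] 0x0a->0x16 len=3 : 6f dc 29
query mem[0x09]=0x6f, mem[0x18]=0x29, mem[0x08]=0x21, mem[0x0a]=0x6f, mem[0x1d]=0x63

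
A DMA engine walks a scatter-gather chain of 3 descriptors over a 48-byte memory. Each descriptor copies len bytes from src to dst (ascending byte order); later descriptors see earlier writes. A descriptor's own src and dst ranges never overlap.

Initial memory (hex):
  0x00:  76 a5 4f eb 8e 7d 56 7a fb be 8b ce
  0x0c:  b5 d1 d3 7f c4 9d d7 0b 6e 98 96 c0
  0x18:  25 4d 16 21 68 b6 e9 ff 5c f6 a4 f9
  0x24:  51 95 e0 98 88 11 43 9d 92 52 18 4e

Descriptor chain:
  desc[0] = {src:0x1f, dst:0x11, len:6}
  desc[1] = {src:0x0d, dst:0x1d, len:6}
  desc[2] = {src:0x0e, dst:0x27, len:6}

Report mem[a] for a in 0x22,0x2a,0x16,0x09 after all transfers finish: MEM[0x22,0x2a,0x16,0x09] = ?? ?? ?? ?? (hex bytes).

MEM[0x22,0x2a,0x16,0x09] = 5c ff 51 be

#0 dst[0x11+6] := {0xff,0x5c,0xf6,0xa4,0xf9,0x51}
#1 dst[0x1d+6] := {0xd1,0xd3,0x7f,0xc4,0xff,0x5c}
#2 dst[0x27+6] := {0xd3,0x7f,0xc4,0xff,0x5c,0xf6}
query mem[0x22]=0x5c, mem[0x2a]=0xff, mem[0x16]=0x51, mem[0x09]=0xbe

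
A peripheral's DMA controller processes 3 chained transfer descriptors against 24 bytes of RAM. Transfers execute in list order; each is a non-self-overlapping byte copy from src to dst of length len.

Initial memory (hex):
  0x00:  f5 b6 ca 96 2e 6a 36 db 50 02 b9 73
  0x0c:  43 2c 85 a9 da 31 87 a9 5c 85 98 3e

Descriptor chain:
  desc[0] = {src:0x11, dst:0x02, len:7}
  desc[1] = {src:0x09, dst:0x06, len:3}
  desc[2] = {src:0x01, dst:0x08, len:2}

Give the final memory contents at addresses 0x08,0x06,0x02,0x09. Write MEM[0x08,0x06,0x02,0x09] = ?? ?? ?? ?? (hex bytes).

MEM[0x08,0x06,0x02,0x09] = b6 02 31 31

  after D0: wrote 7B at 0x02 = 3187a95c85983e
  after D1: wrote 3B at 0x06 = 02b973
  after D2: wrote 2B at 0x08 = b631
query mem[0x08]=0xb6, mem[0x06]=0x02, mem[0x02]=0x31, mem[0x09]=0x31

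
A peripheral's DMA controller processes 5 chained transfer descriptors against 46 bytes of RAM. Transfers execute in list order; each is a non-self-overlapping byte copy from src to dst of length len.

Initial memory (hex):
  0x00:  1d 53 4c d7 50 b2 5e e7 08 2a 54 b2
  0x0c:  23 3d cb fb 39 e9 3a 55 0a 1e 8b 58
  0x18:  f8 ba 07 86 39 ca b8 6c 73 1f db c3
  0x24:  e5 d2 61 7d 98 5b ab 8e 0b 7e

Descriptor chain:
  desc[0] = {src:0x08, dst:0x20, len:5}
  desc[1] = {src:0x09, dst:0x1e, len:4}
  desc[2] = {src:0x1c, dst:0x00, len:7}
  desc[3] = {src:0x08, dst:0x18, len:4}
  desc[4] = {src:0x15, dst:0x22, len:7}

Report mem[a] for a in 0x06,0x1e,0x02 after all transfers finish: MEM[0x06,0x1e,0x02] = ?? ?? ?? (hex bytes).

[0] 0x08->0x20 len=5 : 08 2a 54 b2 23
[1] 0x09->0x1e len=4 : 2a 54 b2 23
[2] 0x1c->0x00 len=7 : 39 ca 2a 54 b2 23 54
[3] 0x08->0x18 len=4 : 08 2a 54 b2
[4] 0x15->0x22 len=7 : 1e 8b 58 08 2a 54 b2
query mem[0x06]=0x54, mem[0x1e]=0x2a, mem[0x02]=0x2a

MEM[0x06,0x1e,0x02] = 54 2a 2a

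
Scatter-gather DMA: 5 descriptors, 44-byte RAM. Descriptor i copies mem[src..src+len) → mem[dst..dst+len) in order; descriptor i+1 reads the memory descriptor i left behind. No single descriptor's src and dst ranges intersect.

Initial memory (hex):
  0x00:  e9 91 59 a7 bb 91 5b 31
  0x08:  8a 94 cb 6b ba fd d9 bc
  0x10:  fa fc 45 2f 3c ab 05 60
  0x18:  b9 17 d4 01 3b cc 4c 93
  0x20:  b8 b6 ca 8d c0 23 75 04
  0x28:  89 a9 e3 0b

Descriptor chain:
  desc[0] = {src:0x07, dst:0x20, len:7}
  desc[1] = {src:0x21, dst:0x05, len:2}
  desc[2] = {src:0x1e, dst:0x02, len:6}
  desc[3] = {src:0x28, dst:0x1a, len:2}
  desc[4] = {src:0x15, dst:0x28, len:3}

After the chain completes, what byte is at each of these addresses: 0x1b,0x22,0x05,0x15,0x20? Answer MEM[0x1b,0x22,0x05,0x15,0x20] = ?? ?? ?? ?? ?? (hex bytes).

MEM[0x1b,0x22,0x05,0x15,0x20] = a9 94 8a ab 31

[0] 0x07->0x20 len=7 : 31 8a 94 cb 6b ba fd
[1] 0x21->0x05 len=2 : 8a 94
[2] 0x1e->0x02 len=6 : 4c 93 31 8a 94 cb
[3] 0x28->0x1a len=2 : 89 a9
[4] 0x15->0x28 len=3 : ab 05 60
query mem[0x1b]=0xa9, mem[0x22]=0x94, mem[0x05]=0x8a, mem[0x15]=0xab, mem[0x20]=0x31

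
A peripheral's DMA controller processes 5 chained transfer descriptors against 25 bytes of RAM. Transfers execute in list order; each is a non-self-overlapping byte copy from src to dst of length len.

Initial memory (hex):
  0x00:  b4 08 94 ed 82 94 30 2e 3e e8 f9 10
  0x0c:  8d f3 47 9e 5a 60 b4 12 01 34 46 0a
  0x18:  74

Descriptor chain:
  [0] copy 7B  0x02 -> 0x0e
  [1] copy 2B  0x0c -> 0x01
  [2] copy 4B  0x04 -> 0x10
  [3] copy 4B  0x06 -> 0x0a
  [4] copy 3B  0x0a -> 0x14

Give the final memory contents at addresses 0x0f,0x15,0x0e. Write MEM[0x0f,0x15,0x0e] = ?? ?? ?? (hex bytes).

D0: mem[0x0e..0x14] <- [94 ed 82 94 30 2e 3e]
D1: mem[0x01..0x02] <- [8d f3]
D2: mem[0x10..0x13] <- [82 94 30 2e]
D3: mem[0x0a..0x0d] <- [30 2e 3e e8]
D4: mem[0x14..0x16] <- [30 2e 3e]
query mem[0x0f]=0xed, mem[0x15]=0x2e, mem[0x0e]=0x94

MEM[0x0f,0x15,0x0e] = ed 2e 94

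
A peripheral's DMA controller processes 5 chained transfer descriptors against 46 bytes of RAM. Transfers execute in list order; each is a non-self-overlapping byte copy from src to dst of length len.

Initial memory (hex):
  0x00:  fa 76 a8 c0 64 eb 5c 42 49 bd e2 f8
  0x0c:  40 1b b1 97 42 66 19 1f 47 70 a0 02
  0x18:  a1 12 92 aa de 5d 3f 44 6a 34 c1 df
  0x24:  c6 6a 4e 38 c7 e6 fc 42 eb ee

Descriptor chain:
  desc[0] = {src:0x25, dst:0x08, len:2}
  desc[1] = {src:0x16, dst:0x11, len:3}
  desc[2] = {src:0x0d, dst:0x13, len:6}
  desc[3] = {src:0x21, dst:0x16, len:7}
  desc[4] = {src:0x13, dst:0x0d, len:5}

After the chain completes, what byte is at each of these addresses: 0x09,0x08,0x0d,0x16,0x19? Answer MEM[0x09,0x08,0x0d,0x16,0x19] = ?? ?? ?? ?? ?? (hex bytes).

MEM[0x09,0x08,0x0d,0x16,0x19] = 4e 6a 1b 34 c6

  after D0: wrote 2B at 0x08 = 6a4e
  after D1: wrote 3B at 0x11 = a002a1
  after D2: wrote 6B at 0x13 = 1bb19742a002
  after D3: wrote 7B at 0x16 = 34c1dfc66a4e38
  after D4: wrote 5B at 0x0d = 1bb19734c1
query mem[0x09]=0x4e, mem[0x08]=0x6a, mem[0x0d]=0x1b, mem[0x16]=0x34, mem[0x19]=0xc6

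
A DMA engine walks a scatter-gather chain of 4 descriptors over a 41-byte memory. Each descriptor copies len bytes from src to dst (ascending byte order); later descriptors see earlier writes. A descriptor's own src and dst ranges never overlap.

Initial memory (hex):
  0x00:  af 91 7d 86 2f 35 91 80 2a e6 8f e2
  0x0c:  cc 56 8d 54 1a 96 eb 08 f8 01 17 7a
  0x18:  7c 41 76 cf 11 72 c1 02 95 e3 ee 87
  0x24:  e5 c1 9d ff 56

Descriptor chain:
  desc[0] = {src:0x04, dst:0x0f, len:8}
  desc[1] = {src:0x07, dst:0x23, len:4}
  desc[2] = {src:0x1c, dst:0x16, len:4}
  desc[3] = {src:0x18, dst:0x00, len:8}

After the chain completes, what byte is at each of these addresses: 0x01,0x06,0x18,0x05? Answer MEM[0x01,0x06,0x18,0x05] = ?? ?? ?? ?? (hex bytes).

  after D0: wrote 8B at 0x0f = 2f3591802ae68fe2
  after D1: wrote 4B at 0x23 = 802ae68f
  after D2: wrote 4B at 0x16 = 1172c102
  after D3: wrote 8B at 0x00 = c10276cf1172c102
query mem[0x01]=0x02, mem[0x06]=0xc1, mem[0x18]=0xc1, mem[0x05]=0x72

MEM[0x01,0x06,0x18,0x05] = 02 c1 c1 72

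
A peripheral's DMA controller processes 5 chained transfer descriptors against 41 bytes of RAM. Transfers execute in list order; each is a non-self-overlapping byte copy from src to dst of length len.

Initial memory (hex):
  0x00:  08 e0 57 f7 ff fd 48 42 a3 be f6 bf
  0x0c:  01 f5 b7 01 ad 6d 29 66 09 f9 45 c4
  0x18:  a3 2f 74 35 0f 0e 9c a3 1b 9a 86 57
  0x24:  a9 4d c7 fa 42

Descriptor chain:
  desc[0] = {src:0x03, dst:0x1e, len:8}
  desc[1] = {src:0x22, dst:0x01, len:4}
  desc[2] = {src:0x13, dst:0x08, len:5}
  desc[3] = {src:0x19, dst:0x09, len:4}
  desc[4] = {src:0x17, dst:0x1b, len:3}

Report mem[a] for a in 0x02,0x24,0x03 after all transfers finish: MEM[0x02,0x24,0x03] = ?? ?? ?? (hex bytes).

[0] 0x03->0x1e len=8 : f7 ff fd 48 42 a3 be f6
[1] 0x22->0x01 len=4 : 42 a3 be f6
[2] 0x13->0x08 len=5 : 66 09 f9 45 c4
[3] 0x19->0x09 len=4 : 2f 74 35 0f
[4] 0x17->0x1b len=3 : c4 a3 2f
query mem[0x02]=0xa3, mem[0x24]=0xbe, mem[0x03]=0xbe

MEM[0x02,0x24,0x03] = a3 be be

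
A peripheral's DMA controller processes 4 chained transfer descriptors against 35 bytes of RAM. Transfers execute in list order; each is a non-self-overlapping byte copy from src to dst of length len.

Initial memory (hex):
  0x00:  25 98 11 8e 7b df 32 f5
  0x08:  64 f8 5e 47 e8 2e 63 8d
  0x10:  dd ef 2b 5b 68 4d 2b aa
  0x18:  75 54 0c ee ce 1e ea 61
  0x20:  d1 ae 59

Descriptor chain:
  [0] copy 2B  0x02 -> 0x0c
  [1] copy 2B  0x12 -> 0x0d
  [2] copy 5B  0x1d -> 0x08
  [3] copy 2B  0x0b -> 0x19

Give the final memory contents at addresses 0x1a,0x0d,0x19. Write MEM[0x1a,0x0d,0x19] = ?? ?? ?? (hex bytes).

MEM[0x1a,0x0d,0x19] = ae 2b d1

  after D0: wrote 2B at 0x0c = 118e
  after D1: wrote 2B at 0x0d = 2b5b
  after D2: wrote 5B at 0x08 = 1eea61d1ae
  after D3: wrote 2B at 0x19 = d1ae
query mem[0x1a]=0xae, mem[0x0d]=0x2b, mem[0x19]=0xd1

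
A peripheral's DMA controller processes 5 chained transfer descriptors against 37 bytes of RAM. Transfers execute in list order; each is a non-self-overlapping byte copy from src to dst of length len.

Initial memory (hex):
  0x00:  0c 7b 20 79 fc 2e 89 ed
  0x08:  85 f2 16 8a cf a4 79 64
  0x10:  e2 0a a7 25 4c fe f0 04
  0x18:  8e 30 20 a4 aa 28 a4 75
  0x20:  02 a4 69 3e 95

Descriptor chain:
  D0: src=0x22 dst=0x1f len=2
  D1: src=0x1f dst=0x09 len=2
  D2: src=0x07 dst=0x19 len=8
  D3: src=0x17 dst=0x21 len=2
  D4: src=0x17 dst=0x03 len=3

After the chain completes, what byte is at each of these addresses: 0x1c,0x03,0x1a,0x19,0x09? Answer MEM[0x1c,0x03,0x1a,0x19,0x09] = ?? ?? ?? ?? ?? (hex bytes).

  after D0: wrote 2B at 0x1f = 693e
  after D1: wrote 2B at 0x09 = 693e
  after D2: wrote 8B at 0x19 = ed85693e8acfa479
  after D3: wrote 2B at 0x21 = 048e
  after D4: wrote 3B at 0x03 = 048eed
query mem[0x1c]=0x3e, mem[0x03]=0x04, mem[0x1a]=0x85, mem[0x19]=0xed, mem[0x09]=0x69

MEM[0x1c,0x03,0x1a,0x19,0x09] = 3e 04 85 ed 69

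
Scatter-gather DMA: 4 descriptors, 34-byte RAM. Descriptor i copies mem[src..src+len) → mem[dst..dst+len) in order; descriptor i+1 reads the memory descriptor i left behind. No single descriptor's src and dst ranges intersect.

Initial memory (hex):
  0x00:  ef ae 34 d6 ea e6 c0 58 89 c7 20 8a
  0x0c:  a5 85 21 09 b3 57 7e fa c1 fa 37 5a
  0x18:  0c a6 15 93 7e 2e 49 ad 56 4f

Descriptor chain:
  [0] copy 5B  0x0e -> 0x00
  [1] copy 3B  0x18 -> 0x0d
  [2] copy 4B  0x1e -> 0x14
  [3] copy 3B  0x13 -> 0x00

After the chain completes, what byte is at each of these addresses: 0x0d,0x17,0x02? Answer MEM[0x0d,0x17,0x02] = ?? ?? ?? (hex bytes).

MEM[0x0d,0x17,0x02] = 0c 4f ad

  after D0: wrote 5B at 0x00 = 2109b3577e
  after D1: wrote 3B at 0x0d = 0ca615
  after D2: wrote 4B at 0x14 = 49ad564f
  after D3: wrote 3B at 0x00 = fa49ad
query mem[0x0d]=0x0c, mem[0x17]=0x4f, mem[0x02]=0xad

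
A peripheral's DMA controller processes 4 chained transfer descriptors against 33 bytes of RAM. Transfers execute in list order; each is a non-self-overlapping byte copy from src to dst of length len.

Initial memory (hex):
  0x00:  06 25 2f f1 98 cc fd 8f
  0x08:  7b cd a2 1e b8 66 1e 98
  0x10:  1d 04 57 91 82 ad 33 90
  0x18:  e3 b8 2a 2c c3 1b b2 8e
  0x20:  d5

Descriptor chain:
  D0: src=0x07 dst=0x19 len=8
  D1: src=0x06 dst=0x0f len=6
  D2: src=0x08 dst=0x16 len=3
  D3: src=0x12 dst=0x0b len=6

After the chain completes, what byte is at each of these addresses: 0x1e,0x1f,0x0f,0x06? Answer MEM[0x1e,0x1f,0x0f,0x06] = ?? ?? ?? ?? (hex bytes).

D0: mem[0x19..0x20] <- [8f 7b cd a2 1e b8 66 1e]
D1: mem[0x0f..0x14] <- [fd 8f 7b cd a2 1e]
D2: mem[0x16..0x18] <- [7b cd a2]
D3: mem[0x0b..0x10] <- [cd a2 1e ad 7b cd]
query mem[0x1e]=0xb8, mem[0x1f]=0x66, mem[0x0f]=0x7b, mem[0x06]=0xfd

MEM[0x1e,0x1f,0x0f,0x06] = b8 66 7b fd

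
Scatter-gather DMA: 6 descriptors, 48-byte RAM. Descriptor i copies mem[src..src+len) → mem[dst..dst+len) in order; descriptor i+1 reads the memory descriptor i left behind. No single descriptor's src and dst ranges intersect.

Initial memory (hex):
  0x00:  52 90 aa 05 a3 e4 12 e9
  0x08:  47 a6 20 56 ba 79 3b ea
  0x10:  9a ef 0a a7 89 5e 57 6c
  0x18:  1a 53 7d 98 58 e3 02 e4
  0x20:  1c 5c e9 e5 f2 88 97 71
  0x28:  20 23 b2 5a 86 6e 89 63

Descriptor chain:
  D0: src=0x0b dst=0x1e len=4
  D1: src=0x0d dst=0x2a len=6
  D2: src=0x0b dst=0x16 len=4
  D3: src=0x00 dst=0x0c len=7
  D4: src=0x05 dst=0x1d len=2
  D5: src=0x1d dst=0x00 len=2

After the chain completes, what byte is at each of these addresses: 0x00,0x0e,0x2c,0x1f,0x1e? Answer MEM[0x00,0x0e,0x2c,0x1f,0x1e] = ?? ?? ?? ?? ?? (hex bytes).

MEM[0x00,0x0e,0x2c,0x1f,0x1e] = e4 aa ea ba 12

  after D0: wrote 4B at 0x1e = 56ba793b
  after D1: wrote 6B at 0x2a = 793bea9aef0a
  after D2: wrote 4B at 0x16 = 56ba793b
  after D3: wrote 7B at 0x0c = 5290aa05a3e412
  after D4: wrote 2B at 0x1d = e412
  after D5: wrote 2B at 0x00 = e412
query mem[0x00]=0xe4, mem[0x0e]=0xaa, mem[0x2c]=0xea, mem[0x1f]=0xba, mem[0x1e]=0x12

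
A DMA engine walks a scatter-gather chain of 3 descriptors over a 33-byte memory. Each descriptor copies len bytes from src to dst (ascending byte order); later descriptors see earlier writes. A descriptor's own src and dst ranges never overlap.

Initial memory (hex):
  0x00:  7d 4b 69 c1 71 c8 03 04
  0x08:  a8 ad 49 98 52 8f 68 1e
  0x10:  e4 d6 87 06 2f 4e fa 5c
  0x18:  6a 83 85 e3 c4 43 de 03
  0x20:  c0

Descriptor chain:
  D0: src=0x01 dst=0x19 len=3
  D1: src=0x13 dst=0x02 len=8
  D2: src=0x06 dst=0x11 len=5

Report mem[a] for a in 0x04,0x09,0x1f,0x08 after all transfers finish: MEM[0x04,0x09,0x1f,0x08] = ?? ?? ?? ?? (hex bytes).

#0 dst[0x19+3] := {0x4b,0x69,0xc1}
#1 dst[0x02+8] := {0x06,0x2f,0x4e,0xfa,0x5c,0x6a,0x4b,0x69}
#2 dst[0x11+5] := {0x5c,0x6a,0x4b,0x69,0x49}
query mem[0x04]=0x4e, mem[0x09]=0x69, mem[0x1f]=0x03, mem[0x08]=0x4b

MEM[0x04,0x09,0x1f,0x08] = 4e 69 03 4b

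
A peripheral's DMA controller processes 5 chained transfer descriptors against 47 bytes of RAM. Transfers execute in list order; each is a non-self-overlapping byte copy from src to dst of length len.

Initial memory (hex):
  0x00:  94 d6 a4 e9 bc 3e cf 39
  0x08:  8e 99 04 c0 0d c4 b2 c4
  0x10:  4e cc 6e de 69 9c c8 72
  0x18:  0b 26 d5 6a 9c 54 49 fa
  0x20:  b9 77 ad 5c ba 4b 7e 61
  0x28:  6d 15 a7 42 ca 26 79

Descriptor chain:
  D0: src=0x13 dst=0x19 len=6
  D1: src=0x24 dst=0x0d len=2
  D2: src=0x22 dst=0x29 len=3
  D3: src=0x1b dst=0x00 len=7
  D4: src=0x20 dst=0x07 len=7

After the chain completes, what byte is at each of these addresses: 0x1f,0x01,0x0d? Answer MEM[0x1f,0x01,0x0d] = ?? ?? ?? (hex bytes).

MEM[0x1f,0x01,0x0d] = fa c8 7e

#0 dst[0x19+6] := {0xde,0x69,0x9c,0xc8,0x72,0x0b}
#1 dst[0x0d+2] := {0xba,0x4b}
#2 dst[0x29+3] := {0xad,0x5c,0xba}
#3 dst[0x00+7] := {0x9c,0xc8,0x72,0x0b,0xfa,0xb9,0x77}
#4 dst[0x07+7] := {0xb9,0x77,0xad,0x5c,0xba,0x4b,0x7e}
query mem[0x1f]=0xfa, mem[0x01]=0xc8, mem[0x0d]=0x7e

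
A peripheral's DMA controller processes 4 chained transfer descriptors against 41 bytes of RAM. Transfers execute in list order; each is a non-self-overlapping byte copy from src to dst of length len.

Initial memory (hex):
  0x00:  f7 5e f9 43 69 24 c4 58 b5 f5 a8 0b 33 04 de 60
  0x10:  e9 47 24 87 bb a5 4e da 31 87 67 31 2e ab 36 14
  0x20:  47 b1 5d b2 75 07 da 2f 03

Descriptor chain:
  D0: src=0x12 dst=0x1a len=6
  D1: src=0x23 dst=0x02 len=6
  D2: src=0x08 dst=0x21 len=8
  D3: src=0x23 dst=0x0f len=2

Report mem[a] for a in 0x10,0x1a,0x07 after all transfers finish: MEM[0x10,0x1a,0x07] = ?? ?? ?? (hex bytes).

MEM[0x10,0x1a,0x07] = 0b 24 03

D0: mem[0x1a..0x1f] <- [24 87 bb a5 4e da]
D1: mem[0x02..0x07] <- [b2 75 07 da 2f 03]
D2: mem[0x21..0x28] <- [b5 f5 a8 0b 33 04 de 60]
D3: mem[0x0f..0x10] <- [a8 0b]
query mem[0x10]=0x0b, mem[0x1a]=0x24, mem[0x07]=0x03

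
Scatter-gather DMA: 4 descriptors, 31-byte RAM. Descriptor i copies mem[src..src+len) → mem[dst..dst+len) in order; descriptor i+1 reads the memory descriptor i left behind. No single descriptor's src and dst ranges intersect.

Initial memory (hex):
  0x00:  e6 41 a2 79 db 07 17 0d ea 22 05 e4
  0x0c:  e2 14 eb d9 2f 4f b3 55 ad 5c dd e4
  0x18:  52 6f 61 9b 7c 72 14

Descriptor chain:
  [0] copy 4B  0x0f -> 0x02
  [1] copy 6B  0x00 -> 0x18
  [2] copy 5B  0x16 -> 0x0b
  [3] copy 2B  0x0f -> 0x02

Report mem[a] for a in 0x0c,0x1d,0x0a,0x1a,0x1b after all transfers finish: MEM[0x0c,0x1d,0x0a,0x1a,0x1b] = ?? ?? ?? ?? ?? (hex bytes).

MEM[0x0c,0x1d,0x0a,0x1a,0x1b] = e4 b3 05 d9 2f

#0 dst[0x02+4] := {0xd9,0x2f,0x4f,0xb3}
#1 dst[0x18+6] := {0xe6,0x41,0xd9,0x2f,0x4f,0xb3}
#2 dst[0x0b+5] := {0xdd,0xe4,0xe6,0x41,0xd9}
#3 dst[0x02+2] := {0xd9,0x2f}
query mem[0x0c]=0xe4, mem[0x1d]=0xb3, mem[0x0a]=0x05, mem[0x1a]=0xd9, mem[0x1b]=0x2f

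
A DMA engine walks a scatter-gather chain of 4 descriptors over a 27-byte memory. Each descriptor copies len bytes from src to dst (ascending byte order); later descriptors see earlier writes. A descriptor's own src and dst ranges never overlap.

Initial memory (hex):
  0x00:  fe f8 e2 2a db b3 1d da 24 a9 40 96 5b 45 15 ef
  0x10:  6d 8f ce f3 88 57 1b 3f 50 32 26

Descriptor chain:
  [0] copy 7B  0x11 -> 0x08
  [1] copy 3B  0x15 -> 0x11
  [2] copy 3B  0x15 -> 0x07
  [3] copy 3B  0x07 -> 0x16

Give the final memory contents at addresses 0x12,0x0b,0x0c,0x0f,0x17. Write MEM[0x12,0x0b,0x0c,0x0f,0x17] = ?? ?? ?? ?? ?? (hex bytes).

MEM[0x12,0x0b,0x0c,0x0f,0x17] = 1b 88 57 ef 1b

#0 dst[0x08+7] := {0x8f,0xce,0xf3,0x88,0x57,0x1b,0x3f}
#1 dst[0x11+3] := {0x57,0x1b,0x3f}
#2 dst[0x07+3] := {0x57,0x1b,0x3f}
#3 dst[0x16+3] := {0x57,0x1b,0x3f}
query mem[0x12]=0x1b, mem[0x0b]=0x88, mem[0x0c]=0x57, mem[0x0f]=0xef, mem[0x17]=0x1b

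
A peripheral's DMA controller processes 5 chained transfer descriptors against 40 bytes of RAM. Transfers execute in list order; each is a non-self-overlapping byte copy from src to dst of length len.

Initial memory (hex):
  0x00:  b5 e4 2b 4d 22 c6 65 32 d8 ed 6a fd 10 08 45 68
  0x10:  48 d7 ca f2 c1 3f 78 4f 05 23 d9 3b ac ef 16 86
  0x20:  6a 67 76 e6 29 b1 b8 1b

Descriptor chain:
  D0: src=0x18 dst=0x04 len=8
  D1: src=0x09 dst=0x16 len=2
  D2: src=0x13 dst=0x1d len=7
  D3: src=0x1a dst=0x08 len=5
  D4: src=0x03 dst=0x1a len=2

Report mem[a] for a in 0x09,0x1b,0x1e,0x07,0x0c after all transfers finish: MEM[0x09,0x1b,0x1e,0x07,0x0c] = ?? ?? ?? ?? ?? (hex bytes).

MEM[0x09,0x1b,0x1e,0x07,0x0c] = 3b 05 c1 3b c1

[0] 0x18->0x04 len=8 : 05 23 d9 3b ac ef 16 86
[1] 0x09->0x16 len=2 : ef 16
[2] 0x13->0x1d len=7 : f2 c1 3f ef 16 05 23
[3] 0x1a->0x08 len=5 : d9 3b ac f2 c1
[4] 0x03->0x1a len=2 : 4d 05
query mem[0x09]=0x3b, mem[0x1b]=0x05, mem[0x1e]=0xc1, mem[0x07]=0x3b, mem[0x0c]=0xc1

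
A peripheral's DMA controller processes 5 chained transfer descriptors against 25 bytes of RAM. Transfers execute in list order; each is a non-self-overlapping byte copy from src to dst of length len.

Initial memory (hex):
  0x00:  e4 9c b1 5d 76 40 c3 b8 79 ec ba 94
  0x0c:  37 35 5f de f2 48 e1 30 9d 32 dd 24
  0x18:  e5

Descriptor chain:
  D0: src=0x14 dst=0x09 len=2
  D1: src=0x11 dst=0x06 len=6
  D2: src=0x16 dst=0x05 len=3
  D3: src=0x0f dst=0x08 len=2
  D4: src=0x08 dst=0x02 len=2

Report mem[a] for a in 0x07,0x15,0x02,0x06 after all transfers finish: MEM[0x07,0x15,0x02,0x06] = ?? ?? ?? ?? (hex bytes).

MEM[0x07,0x15,0x02,0x06] = e5 32 de 24

D0: mem[0x09..0x0a] <- [9d 32]
D1: mem[0x06..0x0b] <- [48 e1 30 9d 32 dd]
D2: mem[0x05..0x07] <- [dd 24 e5]
D3: mem[0x08..0x09] <- [de f2]
D4: mem[0x02..0x03] <- [de f2]
query mem[0x07]=0xe5, mem[0x15]=0x32, mem[0x02]=0xde, mem[0x06]=0x24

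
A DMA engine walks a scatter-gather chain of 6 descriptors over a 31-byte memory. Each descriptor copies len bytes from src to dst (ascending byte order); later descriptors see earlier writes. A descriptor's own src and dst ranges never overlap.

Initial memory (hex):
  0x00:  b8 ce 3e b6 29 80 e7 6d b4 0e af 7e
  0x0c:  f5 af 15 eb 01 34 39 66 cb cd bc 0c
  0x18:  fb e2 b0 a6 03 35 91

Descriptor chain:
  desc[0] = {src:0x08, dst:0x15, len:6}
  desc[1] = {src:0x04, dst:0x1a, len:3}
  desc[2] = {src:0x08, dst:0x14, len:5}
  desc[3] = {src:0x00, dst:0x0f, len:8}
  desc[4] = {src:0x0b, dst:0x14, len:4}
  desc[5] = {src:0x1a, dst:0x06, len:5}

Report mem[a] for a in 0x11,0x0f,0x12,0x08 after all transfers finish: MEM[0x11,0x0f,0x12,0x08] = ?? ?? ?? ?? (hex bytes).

[0] 0x08->0x15 len=6 : b4 0e af 7e f5 af
[1] 0x04->0x1a len=3 : 29 80 e7
[2] 0x08->0x14 len=5 : b4 0e af 7e f5
[3] 0x00->0x0f len=8 : b8 ce 3e b6 29 80 e7 6d
[4] 0x0b->0x14 len=4 : 7e f5 af 15
[5] 0x1a->0x06 len=5 : 29 80 e7 35 91
query mem[0x11]=0x3e, mem[0x0f]=0xb8, mem[0x12]=0xb6, mem[0x08]=0xe7

MEM[0x11,0x0f,0x12,0x08] = 3e b8 b6 e7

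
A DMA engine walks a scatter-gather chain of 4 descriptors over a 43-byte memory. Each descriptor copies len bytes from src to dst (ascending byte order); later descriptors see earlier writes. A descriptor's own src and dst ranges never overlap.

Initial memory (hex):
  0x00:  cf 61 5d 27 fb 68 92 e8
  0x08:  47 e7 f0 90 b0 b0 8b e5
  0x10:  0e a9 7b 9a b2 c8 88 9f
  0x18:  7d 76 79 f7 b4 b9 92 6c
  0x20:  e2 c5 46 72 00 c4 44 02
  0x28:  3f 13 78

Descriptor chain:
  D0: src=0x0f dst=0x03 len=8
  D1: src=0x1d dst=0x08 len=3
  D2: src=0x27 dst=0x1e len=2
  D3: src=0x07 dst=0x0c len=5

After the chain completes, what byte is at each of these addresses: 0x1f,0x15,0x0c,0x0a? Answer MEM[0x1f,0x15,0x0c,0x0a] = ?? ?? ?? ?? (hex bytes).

MEM[0x1f,0x15,0x0c,0x0a] = 3f c8 9a 6c

[0] 0x0f->0x03 len=8 : e5 0e a9 7b 9a b2 c8 88
[1] 0x1d->0x08 len=3 : b9 92 6c
[2] 0x27->0x1e len=2 : 02 3f
[3] 0x07->0x0c len=5 : 9a b9 92 6c 90
query mem[0x1f]=0x3f, mem[0x15]=0xc8, mem[0x0c]=0x9a, mem[0x0a]=0x6c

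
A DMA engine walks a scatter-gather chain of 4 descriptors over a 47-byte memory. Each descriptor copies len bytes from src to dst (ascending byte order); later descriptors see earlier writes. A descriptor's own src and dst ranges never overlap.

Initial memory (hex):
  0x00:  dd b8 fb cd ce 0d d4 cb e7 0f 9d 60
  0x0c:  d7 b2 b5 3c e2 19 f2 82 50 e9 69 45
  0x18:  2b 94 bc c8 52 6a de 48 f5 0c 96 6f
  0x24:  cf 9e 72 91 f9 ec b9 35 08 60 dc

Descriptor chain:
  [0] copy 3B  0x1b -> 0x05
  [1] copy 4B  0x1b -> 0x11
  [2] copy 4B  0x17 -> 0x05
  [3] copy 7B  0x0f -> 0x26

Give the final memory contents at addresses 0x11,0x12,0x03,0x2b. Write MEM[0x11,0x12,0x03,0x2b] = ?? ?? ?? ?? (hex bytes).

  after D0: wrote 3B at 0x05 = c8526a
  after D1: wrote 4B at 0x11 = c8526ade
  after D2: wrote 4B at 0x05 = 452b94bc
  after D3: wrote 7B at 0x26 = 3ce2c8526adee9
query mem[0x11]=0xc8, mem[0x12]=0x52, mem[0x03]=0xcd, mem[0x2b]=0xde

MEM[0x11,0x12,0x03,0x2b] = c8 52 cd de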